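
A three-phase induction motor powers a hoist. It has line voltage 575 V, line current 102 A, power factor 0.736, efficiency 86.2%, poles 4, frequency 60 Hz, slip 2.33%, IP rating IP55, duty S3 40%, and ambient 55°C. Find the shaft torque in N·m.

P_in = √3·V·I·cosφ = 1.732 × 575 × 102 × 0.736 = 74764 W
P_out = η·P_in = 0.862 × 74764 = 64447 W
n_s = 120×60/4 = 1800 rpm; n = 1800×(1−0.0233) = 1758 rpm
ω = 2π×1758/60 = 184.1 rad/s
τ = P_out/ω = 64447/184.1 = 350 N·m

350 N·m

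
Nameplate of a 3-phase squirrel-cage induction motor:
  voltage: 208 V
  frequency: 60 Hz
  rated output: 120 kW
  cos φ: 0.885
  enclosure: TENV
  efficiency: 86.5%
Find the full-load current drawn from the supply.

435 A

P_out = 120 kW = 120000 W
P_in = P_out / η = 120000 / 0.865 = 138728 W
I_L = P_in / (√3·V_L·cosφ) = 138728 / (1.732 × 208 × 0.885) = 435 A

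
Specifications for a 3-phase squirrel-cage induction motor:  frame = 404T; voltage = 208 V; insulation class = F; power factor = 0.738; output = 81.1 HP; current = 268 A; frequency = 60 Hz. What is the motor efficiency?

84.9 %

P_out = 81.1 × 746 = 60501 W
P_in = √3·V_L·I_L·cosφ = 1.732 × 208 × 268 × 0.738 = 71253 W
η = P_out / P_in = 60501 / 71253 = 0.849 = 84.9%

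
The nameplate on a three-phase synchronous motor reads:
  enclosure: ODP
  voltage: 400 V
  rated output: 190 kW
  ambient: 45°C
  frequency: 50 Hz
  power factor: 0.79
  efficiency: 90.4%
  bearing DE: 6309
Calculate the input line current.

384 A

P_out = 190 kW = 190000 W
P_in = P_out / η = 190000 / 0.904 = 210177 W
I_L = P_in / (√3·V_L·cosφ) = 210177 / (1.732 × 400 × 0.79) = 384 A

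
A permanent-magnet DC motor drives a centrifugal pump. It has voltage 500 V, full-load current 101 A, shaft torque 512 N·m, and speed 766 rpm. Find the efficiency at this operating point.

ω = 2π × 766/60 = 80.22 rad/s; P_out = τω = 512 × 80.22 = 41073 W
P_in = V·I = 500 × 101 = 50500 W
η = P_out / P_in = 41073 / 50500 = 0.813 = 81.3%

81.3 %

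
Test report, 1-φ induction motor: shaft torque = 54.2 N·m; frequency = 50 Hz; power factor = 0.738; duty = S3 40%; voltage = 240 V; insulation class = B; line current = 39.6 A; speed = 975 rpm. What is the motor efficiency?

78.9 %

ω = 2π × 975/60 = 102.1 rad/s; P_out = τω = 54.2 × 102.1 = 5534 W
P_in = V·I·cosφ = 240 × 39.6 × 0.738 = 7014 W
η = P_out / P_in = 5534 / 7014 = 0.789 = 78.9%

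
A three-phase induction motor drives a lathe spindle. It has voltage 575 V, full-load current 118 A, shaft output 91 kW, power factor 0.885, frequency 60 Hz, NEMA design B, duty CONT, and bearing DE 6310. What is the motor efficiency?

87.5 %

P_out = 91 kW = 91000 W
P_in = √3·V_L·I_L·cosφ = 1.732 × 575 × 118 × 0.885 = 104002 W
η = P_out / P_in = 91000 / 104002 = 0.875 = 87.5%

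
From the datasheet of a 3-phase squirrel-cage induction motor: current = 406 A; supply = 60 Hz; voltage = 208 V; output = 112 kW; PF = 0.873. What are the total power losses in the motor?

P_in = √3·V·I·cosφ = 1.732×208×406×0.873 = 127688 W
P_out = 112000 W
Losses = P_in − P_out = 127688 − 112000 = 15688 W

15700 W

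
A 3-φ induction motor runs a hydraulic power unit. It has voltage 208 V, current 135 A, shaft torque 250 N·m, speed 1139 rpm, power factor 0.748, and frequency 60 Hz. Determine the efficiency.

ω = 2π × 1139/60 = 119.3 rad/s; P_out = τω = 250 × 119.3 = 29825 W
P_in = √3·V_L·I_L·cosφ = 1.732 × 208 × 135 × 0.748 = 36379 W
η = P_out / P_in = 29825 / 36379 = 0.820 = 82.0%

82.0 %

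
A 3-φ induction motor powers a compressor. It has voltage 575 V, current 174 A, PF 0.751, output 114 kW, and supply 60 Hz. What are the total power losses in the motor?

16.1 kW

P_in = √3·V·I·cosφ = 1.732×575×174×0.751 = 130138 W
P_out = 114000 W
Losses = P_in − P_out = 130138 − 114000 = 16138 W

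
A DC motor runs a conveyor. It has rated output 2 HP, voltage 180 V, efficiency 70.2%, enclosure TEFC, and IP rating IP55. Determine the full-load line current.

P_out = 2 × 746 = 1492 W
P_in = P_out / η = 1492 / 0.702 = 2125 W
I = P_in / V = 2125 / 180 = 11.8 A

11.8 A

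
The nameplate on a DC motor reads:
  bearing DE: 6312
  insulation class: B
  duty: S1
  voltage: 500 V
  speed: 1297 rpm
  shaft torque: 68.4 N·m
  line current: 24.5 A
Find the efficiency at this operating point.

75.8 %

ω = 2π × 1297/60 = 135.8 rad/s; P_out = τω = 68.4 × 135.8 = 9289 W
P_in = V·I = 500 × 24.5 = 12250 W
η = P_out / P_in = 9289 / 12250 = 0.758 = 75.8%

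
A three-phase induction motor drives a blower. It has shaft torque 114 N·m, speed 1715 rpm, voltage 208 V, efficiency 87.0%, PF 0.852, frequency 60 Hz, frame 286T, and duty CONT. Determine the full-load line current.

ω = 2π×1715/60 = 179.6 rad/s; P_out = τω = 114 × 179.6 = 20474 W
P_in = P_out / η = 20474 / 0.870 = 23533 W
I_L = P_in / (√3·V_L·cosφ) = 23533 / (1.732 × 208 × 0.852) = 76.7 A

76.7 A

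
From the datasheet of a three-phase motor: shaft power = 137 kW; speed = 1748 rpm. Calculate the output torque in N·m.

748 N·m

ω = 2π × 1748/60 = 183.1 rad/s
τ = P/ω = 137000/183.1 = 748 N·m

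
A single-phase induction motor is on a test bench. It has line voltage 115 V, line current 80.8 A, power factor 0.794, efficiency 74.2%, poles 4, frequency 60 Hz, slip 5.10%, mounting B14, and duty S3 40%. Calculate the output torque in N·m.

30.6 N·m

P_in = V·I·cosφ = 115 × 80.8 × 0.794 = 7378 W
P_out = η·P_in = 0.742 × 7378 = 5474 W
n_s = 120×60/4 = 1800 rpm; n = 1800×(1−0.051) = 1708 rpm
ω = 2π×1708/60 = 178.9 rad/s
τ = P_out/ω = 5474/178.9 = 30.6 N·m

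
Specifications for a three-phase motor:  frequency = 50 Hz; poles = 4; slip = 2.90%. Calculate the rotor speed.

n_s = 120f/p = 120×50/4 = 1500 rpm
n = n_s(1 − s) = 1500 × (1 − 0.029) = 1456 rpm

1456 rpm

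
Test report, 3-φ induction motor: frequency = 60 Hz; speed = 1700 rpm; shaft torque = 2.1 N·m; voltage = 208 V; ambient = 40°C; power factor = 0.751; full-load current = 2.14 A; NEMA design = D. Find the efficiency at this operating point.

64.6 %

ω = 2π × 1700/60 = 178 rad/s; P_out = τω = 2.1 × 178 = 374 W
P_in = √3·V_L·I_L·cosφ = 1.732 × 208 × 2.14 × 0.751 = 579 W
η = P_out / P_in = 374 / 579 = 0.646 = 64.6%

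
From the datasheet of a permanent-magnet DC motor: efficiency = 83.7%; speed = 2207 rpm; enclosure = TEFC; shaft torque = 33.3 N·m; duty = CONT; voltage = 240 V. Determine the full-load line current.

ω = 2π×2207/60 = 231.1 rad/s; P_out = τω = 33.3 × 231.1 = 7696 W
P_in = P_out / η = 7696 / 0.837 = 9195 W
I = P_in / V = 9195 / 240 = 38.3 A

38.3 A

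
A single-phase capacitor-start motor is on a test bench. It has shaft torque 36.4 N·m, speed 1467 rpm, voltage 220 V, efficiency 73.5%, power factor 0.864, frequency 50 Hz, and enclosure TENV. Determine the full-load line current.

40 A

ω = 2π×1467/60 = 153.6 rad/s; P_out = τω = 36.4 × 153.6 = 5591 W
P_in = P_out / η = 5591 / 0.735 = 7607 W
I = P_in / (V·cosφ) = 7607 / (220 × 0.864) = 40 A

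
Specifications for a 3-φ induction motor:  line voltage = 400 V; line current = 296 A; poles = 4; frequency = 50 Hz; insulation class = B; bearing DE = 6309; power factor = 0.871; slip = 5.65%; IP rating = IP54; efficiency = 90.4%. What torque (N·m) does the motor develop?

P_in = √3·V·I·cosφ = 1.732 × 400 × 296 × 0.871 = 178615 W
P_out = η·P_in = 0.904 × 178615 = 161468 W
n_s = 120×50/4 = 1500 rpm; n = 1500×(1−0.0565) = 1415 rpm
ω = 2π×1415/60 = 148.2 rad/s
τ = P_out/ω = 161468/148.2 = 1090 N·m

1090 N·m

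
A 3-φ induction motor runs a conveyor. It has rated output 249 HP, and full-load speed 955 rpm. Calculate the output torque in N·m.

1860 N·m

P_out = 249 × 746 = 185754 W
ω = 2π × 955/60 = 100 rad/s
τ = P_out/ω = 185754/100 = 1860 N·m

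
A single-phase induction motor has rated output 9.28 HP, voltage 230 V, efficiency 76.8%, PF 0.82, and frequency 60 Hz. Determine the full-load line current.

P_out = 9.28 × 746 = 6923 W
P_in = P_out / η = 6923 / 0.768 = 9014 W
I = P_in / (V·cosφ) = 9014 / (230 × 0.82) = 47.8 A

47.8 A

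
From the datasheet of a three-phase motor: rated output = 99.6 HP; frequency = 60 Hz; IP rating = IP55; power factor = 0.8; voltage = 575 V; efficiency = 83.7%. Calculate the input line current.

P_out = 99.6 × 746 = 74302 W
P_in = P_out / η = 74302 / 0.837 = 88772 W
I_L = P_in / (√3·V_L·cosφ) = 88772 / (1.732 × 575 × 0.8) = 111 A

111 A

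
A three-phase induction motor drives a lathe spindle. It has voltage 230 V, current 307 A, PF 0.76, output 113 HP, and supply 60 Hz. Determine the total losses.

P_in = √3·V·I·cosφ = 1.732×230×307×0.76 = 92945 W
P_out = 113×746 = 84298 W
Losses = P_in − P_out = 92945 − 84298 = 8647 W

8650 W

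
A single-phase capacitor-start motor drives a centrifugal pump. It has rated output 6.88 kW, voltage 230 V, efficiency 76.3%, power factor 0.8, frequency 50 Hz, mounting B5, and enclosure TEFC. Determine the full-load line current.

49 A

P_out = 6.88 kW = 6880 W
P_in = P_out / η = 6880 / 0.763 = 9017 W
I = P_in / (V·cosφ) = 9017 / (230 × 0.8) = 49 A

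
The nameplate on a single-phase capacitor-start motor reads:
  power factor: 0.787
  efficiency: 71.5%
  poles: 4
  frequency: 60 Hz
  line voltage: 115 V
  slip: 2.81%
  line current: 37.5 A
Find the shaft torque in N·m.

13.2 N·m

P_in = V·I·cosφ = 115 × 37.5 × 0.787 = 3394 W
P_out = η·P_in = 0.715 × 3394 = 2427 W
n_s = 120×60/4 = 1800 rpm; n = 1800×(1−0.0281) = 1749 rpm
ω = 2π×1749/60 = 183.2 rad/s
τ = P_out/ω = 2427/183.2 = 13.2 N·m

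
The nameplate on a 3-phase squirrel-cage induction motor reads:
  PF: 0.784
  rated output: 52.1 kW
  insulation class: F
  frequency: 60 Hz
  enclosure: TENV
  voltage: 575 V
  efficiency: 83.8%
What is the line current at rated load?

P_out = 52.1 kW = 52100 W
P_in = P_out / η = 52100 / 0.838 = 62172 W
I_L = P_in / (√3·V_L·cosφ) = 62172 / (1.732 × 575 × 0.784) = 79.6 A

79.6 A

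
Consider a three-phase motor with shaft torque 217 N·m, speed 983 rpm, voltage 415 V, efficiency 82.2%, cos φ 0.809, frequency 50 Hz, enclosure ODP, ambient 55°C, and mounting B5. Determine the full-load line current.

ω = 2π×983/60 = 102.9 rad/s; P_out = τω = 217 × 102.9 = 22329 W
P_in = P_out / η = 22329 / 0.822 = 27164 W
I_L = P_in / (√3·V_L·cosφ) = 27164 / (1.732 × 415 × 0.809) = 46.7 A

46.7 A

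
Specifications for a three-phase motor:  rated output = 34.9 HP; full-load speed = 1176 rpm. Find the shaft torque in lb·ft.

P_out = 34.9 × 746 = 26035 W
ω = 2π × 1176/60 = 123.2 rad/s
τ = P_out/ω = 26035/123.2 = 211.3 N·m
In lb·ft: 211.3/1.356 = 156 lb·ft

156 lb·ft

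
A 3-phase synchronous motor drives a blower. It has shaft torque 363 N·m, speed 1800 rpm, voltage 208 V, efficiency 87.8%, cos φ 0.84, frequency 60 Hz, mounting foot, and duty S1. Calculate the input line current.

ω = 2π×1800/60 = 188.5 rad/s; P_out = τω = 363 × 188.5 = 68426 W
P_in = P_out / η = 68426 / 0.878 = 77934 W
I_L = P_in / (√3·V_L·cosφ) = 77934 / (1.732 × 208 × 0.84) = 258 A

258 A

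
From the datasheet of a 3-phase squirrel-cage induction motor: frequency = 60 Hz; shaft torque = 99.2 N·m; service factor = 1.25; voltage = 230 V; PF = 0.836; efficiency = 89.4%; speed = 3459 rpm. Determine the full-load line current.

ω = 2π×3459/60 = 362.2 rad/s; P_out = τω = 99.2 × 362.2 = 35930 W
P_in = P_out / η = 35930 / 0.894 = 40190 W
I_L = P_in / (√3·V_L·cosφ) = 40190 / (1.732 × 230 × 0.836) = 121 A

121 A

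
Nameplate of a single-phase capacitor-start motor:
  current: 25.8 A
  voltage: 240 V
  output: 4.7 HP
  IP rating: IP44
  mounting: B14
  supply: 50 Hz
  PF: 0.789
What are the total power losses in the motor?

P_in = V·I·cosφ = 240×25.8×0.789 = 4885 W
P_out = 4.7×746 = 3506 W
Losses = P_in − P_out = 4885 − 3506 = 1379 W

1380 W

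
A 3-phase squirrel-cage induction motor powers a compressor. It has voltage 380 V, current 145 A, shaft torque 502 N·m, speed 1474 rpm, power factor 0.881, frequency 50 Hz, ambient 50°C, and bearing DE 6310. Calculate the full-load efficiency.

ω = 2π × 1474/60 = 154.4 rad/s; P_out = τω = 502 × 154.4 = 77509 W
P_in = √3·V_L·I_L·cosφ = 1.732 × 380 × 145 × 0.881 = 84077 W
η = P_out / P_in = 77509 / 84077 = 0.922 = 92.2%

92.2 %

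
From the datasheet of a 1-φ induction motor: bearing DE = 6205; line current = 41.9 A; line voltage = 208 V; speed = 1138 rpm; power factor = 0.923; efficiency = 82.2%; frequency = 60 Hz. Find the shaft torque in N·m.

55.5 N·m

P_in = V·I·cosφ = 208 × 41.9 × 0.923 = 8044 W
P_out = η·P_in = 0.822 × 8044 = 6612 W
n = 1138 rpm
ω = 2π×1138/60 = 119.2 rad/s
τ = P_out/ω = 6612/119.2 = 55.5 N·m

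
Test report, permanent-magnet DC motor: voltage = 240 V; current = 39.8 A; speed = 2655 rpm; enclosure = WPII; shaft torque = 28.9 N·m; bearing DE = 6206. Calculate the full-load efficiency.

ω = 2π × 2655/60 = 278 rad/s; P_out = τω = 28.9 × 278 = 8034 W
P_in = V·I = 240 × 39.8 = 9552 W
η = P_out / P_in = 8034 / 9552 = 0.841 = 84.1%

84.1 %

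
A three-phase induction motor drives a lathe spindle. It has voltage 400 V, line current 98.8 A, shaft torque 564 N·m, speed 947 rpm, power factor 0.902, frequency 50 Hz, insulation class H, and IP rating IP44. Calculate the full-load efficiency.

ω = 2π × 947/60 = 99.17 rad/s; P_out = τω = 564 × 99.17 = 55932 W
P_in = √3·V_L·I_L·cosφ = 1.732 × 400 × 98.8 × 0.902 = 61741 W
η = P_out / P_in = 55932 / 61741 = 0.906 = 90.6%

90.6 %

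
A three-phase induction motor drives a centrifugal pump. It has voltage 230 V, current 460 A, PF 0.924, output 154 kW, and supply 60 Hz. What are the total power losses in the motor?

P_in = √3·V·I·cosφ = 1.732×230×460×0.924 = 169319 W
P_out = 154000 W
Losses = P_in − P_out = 169319 − 154000 = 15319 W

15.3 kW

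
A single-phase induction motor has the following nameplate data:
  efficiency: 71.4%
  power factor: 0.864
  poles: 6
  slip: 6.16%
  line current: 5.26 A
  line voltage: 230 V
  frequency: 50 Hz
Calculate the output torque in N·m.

P_in = V·I·cosφ = 230 × 5.26 × 0.864 = 1045 W
P_out = η·P_in = 0.714 × 1045 = 746 W
n_s = 120×50/6 = 1000 rpm; n = 1000×(1−0.0616) = 938 rpm
ω = 2π×938/60 = 98.23 rad/s
τ = P_out/ω = 746/98.23 = 7.59 N·m

7.59 N·m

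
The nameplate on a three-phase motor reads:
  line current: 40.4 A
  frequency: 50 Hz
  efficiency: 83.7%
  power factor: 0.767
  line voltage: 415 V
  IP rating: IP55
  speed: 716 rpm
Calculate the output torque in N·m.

P_in = √3·V·I·cosφ = 1.732 × 415 × 40.4 × 0.767 = 22273 W
P_out = η·P_in = 0.837 × 22273 = 18643 W
n = 716 rpm
ω = 2π×716/60 = 74.98 rad/s
τ = P_out/ω = 18643/74.98 = 249 N·m

249 N·m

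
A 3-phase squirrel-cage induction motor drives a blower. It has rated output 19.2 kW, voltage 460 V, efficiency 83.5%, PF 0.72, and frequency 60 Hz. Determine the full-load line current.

40.1 A

P_out = 19.2 kW = 19200 W
P_in = P_out / η = 19200 / 0.835 = 22994 W
I_L = P_in / (√3·V_L·cosφ) = 22994 / (1.732 × 460 × 0.72) = 40.1 A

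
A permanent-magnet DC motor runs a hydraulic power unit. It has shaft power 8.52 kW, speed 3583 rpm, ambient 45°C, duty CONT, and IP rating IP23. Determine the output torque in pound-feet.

16.7 lb·ft

ω = 2π × 3583/60 = 375.2 rad/s
τ = P/ω = 8520/375.2 = 22.71 N·m
In lb·ft: 22.71/1.356 = 16.7 lb·ft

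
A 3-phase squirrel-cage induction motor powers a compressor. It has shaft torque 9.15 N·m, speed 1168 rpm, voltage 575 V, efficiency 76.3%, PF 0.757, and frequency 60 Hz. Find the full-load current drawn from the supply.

ω = 2π×1168/60 = 122.3 rad/s; P_out = τω = 9.15 × 122.3 = 1119 W
P_in = P_out / η = 1119 / 0.763 = 1467 W
I_L = P_in / (√3·V_L·cosφ) = 1467 / (1.732 × 575 × 0.757) = 1.95 A

1.95 A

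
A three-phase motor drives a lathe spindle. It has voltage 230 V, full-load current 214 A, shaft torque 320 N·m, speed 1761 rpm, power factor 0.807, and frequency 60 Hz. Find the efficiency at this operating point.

ω = 2π × 1761/60 = 184.4 rad/s; P_out = τω = 320 × 184.4 = 59008 W
P_in = √3·V_L·I_L·cosφ = 1.732 × 230 × 214 × 0.807 = 68796 W
η = P_out / P_in = 59008 / 68796 = 0.858 = 85.8%

85.8 %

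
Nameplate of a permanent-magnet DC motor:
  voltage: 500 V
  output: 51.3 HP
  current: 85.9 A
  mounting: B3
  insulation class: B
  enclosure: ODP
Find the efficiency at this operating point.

P_out = 51.3 × 746 = 38270 W
P_in = V·I = 500 × 85.9 = 42950 W
η = P_out / P_in = 38270 / 42950 = 0.891 = 89.1%

89.1 %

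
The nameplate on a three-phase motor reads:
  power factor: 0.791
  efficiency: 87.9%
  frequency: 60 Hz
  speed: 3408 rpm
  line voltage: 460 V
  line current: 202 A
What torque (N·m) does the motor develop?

P_in = √3·V·I·cosφ = 1.732 × 460 × 202 × 0.791 = 127302 W
P_out = η·P_in = 0.879 × 127302 = 111898 W
n = 3408 rpm
ω = 2π×3408/60 = 356.9 rad/s
τ = P_out/ω = 111898/356.9 = 314 N·m

314 N·m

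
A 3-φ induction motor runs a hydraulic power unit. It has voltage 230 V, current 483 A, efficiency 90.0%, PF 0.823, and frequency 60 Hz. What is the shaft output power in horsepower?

191 HP

P_in = √3·V·I·cosφ = 1.732 × 230 × 483 × 0.823 = 158352 W
P_out = η·P_in = 0.9 × 158352 = 142517 W
= 142517/746 = 191 HP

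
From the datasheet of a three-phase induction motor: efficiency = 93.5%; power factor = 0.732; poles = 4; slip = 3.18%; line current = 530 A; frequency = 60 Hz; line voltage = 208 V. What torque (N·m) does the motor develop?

P_in = √3·V·I·cosφ = 1.732 × 208 × 530 × 0.732 = 139765 W
P_out = η·P_in = 0.935 × 139765 = 130680 W
n_s = 120×60/4 = 1800 rpm; n = 1800×(1−0.0318) = 1743 rpm
ω = 2π×1743/60 = 182.5 rad/s
τ = P_out/ω = 130680/182.5 = 716 N·m

716 N·m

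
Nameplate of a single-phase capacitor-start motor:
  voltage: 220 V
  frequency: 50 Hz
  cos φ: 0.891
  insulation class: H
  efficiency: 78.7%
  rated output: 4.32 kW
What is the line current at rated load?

28 A

P_out = 4.32 kW = 4320 W
P_in = P_out / η = 4320 / 0.787 = 5489 W
I = P_in / (V·cosφ) = 5489 / (220 × 0.891) = 28 A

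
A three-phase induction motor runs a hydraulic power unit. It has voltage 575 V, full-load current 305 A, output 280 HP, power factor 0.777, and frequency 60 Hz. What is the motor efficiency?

88.5 %

P_out = 280 × 746 = 208880 W
P_in = √3·V_L·I_L·cosφ = 1.732 × 575 × 305 × 0.777 = 236013 W
η = P_out / P_in = 208880 / 236013 = 0.885 = 88.5%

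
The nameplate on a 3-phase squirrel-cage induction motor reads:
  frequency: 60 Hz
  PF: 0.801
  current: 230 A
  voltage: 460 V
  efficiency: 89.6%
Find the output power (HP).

176 HP

P_in = √3·V·I·cosφ = 1.732 × 460 × 230 × 0.801 = 146780 W
P_out = η·P_in = 0.896 × 146780 = 131515 W
= 131515/746 = 176 HP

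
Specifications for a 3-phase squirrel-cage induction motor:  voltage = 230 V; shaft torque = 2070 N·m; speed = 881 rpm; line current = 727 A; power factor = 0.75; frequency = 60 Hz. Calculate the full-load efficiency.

ω = 2π × 881/60 = 92.26 rad/s; P_out = τω = 2070 × 92.26 = 190978 W
P_in = √3·V_L·I_L·cosφ = 1.732 × 230 × 727 × 0.75 = 217206 W
η = P_out / P_in = 190978 / 217206 = 0.879 = 87.9%

87.9 %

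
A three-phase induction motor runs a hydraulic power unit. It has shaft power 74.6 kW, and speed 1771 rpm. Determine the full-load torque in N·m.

402 N·m

ω = 2π × 1771/60 = 185.5 rad/s
τ = P/ω = 74600/185.5 = 402 N·m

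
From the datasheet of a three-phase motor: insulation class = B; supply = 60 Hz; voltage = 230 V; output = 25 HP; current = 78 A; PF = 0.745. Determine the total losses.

P_in = √3·V·I·cosφ = 1.732×230×78×0.745 = 23149 W
P_out = 25×746 = 18650 W
Losses = P_in − P_out = 23149 − 18650 = 4499 W

4500 W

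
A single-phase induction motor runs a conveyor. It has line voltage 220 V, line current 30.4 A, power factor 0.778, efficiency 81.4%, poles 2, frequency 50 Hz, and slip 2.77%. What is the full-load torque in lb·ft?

P_in = V·I·cosφ = 220 × 30.4 × 0.778 = 5203 W
P_out = η·P_in = 0.814 × 5203 = 4235 W
n_s = 120×50/2 = 3000 rpm; n = 3000×(1−0.0277) = 2917 rpm
ω = 2π×2917/60 = 305.5 rad/s
τ = P_out/ω = 4235/305.5 = 13.86 N·m
In lb·ft: 13.86/1.356 = 10.2 lb·ft

10.2 lb·ft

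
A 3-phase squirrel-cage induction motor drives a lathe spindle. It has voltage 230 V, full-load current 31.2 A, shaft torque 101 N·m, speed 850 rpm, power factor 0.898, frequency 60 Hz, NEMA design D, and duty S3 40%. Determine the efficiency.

80.5 %

ω = 2π × 850/60 = 89.01 rad/s; P_out = τω = 101 × 89.01 = 8990 W
P_in = √3·V_L·I_L·cosφ = 1.732 × 230 × 31.2 × 0.898 = 11161 W
η = P_out / P_in = 8990 / 11161 = 0.805 = 80.5%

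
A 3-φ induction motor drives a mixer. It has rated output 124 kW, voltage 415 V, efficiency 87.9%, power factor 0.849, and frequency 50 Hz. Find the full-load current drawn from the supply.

231 A

P_out = 124 kW = 124000 W
P_in = P_out / η = 124000 / 0.879 = 141069 W
I_L = P_in / (√3·V_L·cosφ) = 141069 / (1.732 × 415 × 0.849) = 231 A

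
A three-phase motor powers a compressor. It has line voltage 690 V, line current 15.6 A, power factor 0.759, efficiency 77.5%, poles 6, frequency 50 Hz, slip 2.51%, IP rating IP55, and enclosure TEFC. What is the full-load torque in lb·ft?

79.2 lb·ft

P_in = √3·V·I·cosφ = 1.732 × 690 × 15.6 × 0.759 = 14150 W
P_out = η·P_in = 0.775 × 14150 = 10966 W
n_s = 120×50/6 = 1000 rpm; n = 1000×(1−0.0251) = 975 rpm
ω = 2π×975/60 = 102.1 rad/s
τ = P_out/ω = 10966/102.1 = 107.4 N·m
In lb·ft: 107.4/1.356 = 79.2 lb·ft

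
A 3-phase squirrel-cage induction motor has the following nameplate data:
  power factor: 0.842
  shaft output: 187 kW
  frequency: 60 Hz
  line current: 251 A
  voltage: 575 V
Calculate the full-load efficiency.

88.8 %

P_out = 187 kW = 187000 W
P_in = √3·V_L·I_L·cosφ = 1.732 × 575 × 251 × 0.842 = 210475 W
η = P_out / P_in = 187000 / 210475 = 0.888 = 88.8%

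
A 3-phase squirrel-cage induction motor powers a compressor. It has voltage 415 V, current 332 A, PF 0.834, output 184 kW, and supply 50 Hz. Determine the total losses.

P_in = √3·V·I·cosφ = 1.732×415×332×0.834 = 199022 W
P_out = 184000 W
Losses = P_in − P_out = 199022 − 184000 = 15022 W

15000 W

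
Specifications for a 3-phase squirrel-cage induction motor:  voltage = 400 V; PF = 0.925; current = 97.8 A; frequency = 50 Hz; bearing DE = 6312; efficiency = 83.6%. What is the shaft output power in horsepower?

70.2 HP

P_in = √3·V·I·cosφ = 1.732 × 400 × 97.8 × 0.925 = 62674 W
P_out = η·P_in = 0.836 × 62674 = 52395 W
= 52395/746 = 70.2 HP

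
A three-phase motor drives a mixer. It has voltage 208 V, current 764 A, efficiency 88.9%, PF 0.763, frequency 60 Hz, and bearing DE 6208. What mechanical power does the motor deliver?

P_in = √3·V·I·cosφ = 1.732 × 208 × 764 × 0.763 = 210005 W
P_out = η·P_in = 0.889 × 210005 = 186694 W

187 kW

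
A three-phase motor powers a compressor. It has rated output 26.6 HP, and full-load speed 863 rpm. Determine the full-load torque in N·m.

220 N·m

P_out = 26.6 × 746 = 19844 W
ω = 2π × 863/60 = 90.37 rad/s
τ = P_out/ω = 19844/90.37 = 220 N·m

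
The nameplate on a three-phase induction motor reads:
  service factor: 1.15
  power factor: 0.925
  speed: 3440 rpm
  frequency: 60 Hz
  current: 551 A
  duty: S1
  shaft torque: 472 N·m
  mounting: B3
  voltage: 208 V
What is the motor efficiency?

92.6 %

ω = 2π × 3440/60 = 360.2 rad/s; P_out = τω = 472 × 360.2 = 170014 W
P_in = √3·V_L·I_L·cosφ = 1.732 × 208 × 551 × 0.925 = 183613 W
η = P_out / P_in = 170014 / 183613 = 0.926 = 92.6%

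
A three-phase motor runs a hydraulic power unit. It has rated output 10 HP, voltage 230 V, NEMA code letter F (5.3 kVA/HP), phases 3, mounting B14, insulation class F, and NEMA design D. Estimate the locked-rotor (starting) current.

133 A

S_LR = 5.3 × 10 = 53 kVA
I_LR = S_LR/(√3·V_L) = 53000/(1.732×230) = 133 A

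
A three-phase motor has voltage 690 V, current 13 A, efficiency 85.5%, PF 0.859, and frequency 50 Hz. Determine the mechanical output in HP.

P_in = √3·V·I·cosφ = 1.732 × 690 × 13 × 0.859 = 13345 W
P_out = η·P_in = 0.855 × 13345 = 11410 W
= 11410/746 = 15.3 HP

15.3 HP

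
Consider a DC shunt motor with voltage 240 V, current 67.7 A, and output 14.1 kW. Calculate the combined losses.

P_in = V·I = 240×67.7 = 16248 W
P_out = 14100 W
Losses = P_in − P_out = 16248 − 14100 = 2148 W

2150 W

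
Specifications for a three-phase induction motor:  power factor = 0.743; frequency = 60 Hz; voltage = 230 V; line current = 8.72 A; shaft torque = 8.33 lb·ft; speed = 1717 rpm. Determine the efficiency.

78.7 %

τ = 8.33 lb·ft × 1.356 = 11.3 N·m
ω = 2π × 1717/60 = 179.8 rad/s; P_out = τω = 11.3 × 179.8 = 2032 W
P_in = √3·V_L·I_L·cosφ = 1.732 × 230 × 8.72 × 0.743 = 2581 W
η = P_out / P_in = 2032 / 2581 = 0.787 = 78.7%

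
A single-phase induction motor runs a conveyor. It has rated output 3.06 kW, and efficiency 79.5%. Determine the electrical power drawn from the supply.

3.85 kW

P_out = 3060 W
P_in = P_out/η = 3060/0.795 = 3849 W = 3.85 kW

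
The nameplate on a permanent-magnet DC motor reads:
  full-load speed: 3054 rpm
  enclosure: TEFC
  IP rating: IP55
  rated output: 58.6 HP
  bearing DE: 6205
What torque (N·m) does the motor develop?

P_out = 58.6 × 746 = 43716 W
ω = 2π × 3054/60 = 319.8 rad/s
τ = P_out/ω = 43716/319.8 = 137 N·m

137 N·m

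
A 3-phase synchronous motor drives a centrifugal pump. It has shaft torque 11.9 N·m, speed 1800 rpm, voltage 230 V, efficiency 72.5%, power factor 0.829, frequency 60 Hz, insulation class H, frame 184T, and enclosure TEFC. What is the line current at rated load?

ω = 2π×1800/60 = 188.5 rad/s; P_out = τω = 11.9 × 188.5 = 2243 W
P_in = P_out / η = 2243 / 0.725 = 3094 W
I_L = P_in / (√3·V_L·cosφ) = 3094 / (1.732 × 230 × 0.829) = 9.37 A

9.37 A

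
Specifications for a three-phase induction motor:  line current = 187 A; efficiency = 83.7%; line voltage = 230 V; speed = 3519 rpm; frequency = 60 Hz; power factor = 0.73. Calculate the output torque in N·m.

P_in = √3·V·I·cosφ = 1.732 × 230 × 187 × 0.73 = 54380 W
P_out = η·P_in = 0.837 × 54380 = 45516 W
n = 3519 rpm
ω = 2π×3519/60 = 368.5 rad/s
τ = P_out/ω = 45516/368.5 = 124 N·m

124 N·m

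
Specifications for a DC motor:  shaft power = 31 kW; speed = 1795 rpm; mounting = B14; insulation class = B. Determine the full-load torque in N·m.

165 N·m

ω = 2π × 1795/60 = 188 rad/s
τ = P/ω = 31000/188 = 165 N·m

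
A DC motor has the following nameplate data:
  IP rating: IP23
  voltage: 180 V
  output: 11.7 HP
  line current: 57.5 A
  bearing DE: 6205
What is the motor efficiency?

P_out = 11.7 × 746 = 8728 W
P_in = V·I = 180 × 57.5 = 10350 W
η = P_out / P_in = 8728 / 10350 = 0.843 = 84.3%

84.3 %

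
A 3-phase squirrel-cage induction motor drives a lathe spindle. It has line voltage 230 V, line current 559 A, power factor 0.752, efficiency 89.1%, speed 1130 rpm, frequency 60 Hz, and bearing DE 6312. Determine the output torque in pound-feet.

930 lb·ft

P_in = √3·V·I·cosφ = 1.732 × 230 × 559 × 0.752 = 167458 W
P_out = η·P_in = 0.891 × 167458 = 149205 W
n = 1130 rpm
ω = 2π×1130/60 = 118.3 rad/s
τ = P_out/ω = 149205/118.3 = 1261 N·m
In lb·ft: 1261/1.356 = 930 lb·ft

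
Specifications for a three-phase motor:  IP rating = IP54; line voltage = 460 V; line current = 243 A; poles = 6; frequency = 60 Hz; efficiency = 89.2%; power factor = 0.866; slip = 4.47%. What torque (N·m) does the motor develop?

1250 N·m

P_in = √3·V·I·cosφ = 1.732 × 460 × 243 × 0.866 = 167660 W
P_out = η·P_in = 0.892 × 167660 = 149553 W
n_s = 120×60/6 = 1200 rpm; n = 1200×(1−0.0447) = 1146 rpm
ω = 2π×1146/60 = 120 rad/s
τ = P_out/ω = 149553/120 = 1250 N·m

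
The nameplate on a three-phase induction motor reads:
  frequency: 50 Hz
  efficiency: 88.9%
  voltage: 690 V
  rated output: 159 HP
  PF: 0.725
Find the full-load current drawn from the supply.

154 A

P_out = 159 × 746 = 118614 W
P_in = P_out / η = 118614 / 0.889 = 133424 W
I_L = P_in / (√3·V_L·cosφ) = 133424 / (1.732 × 690 × 0.725) = 154 A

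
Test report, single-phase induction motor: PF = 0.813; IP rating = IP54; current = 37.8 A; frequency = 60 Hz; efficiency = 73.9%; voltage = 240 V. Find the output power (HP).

7.31 HP

P_in = V·I·cosφ = 240 × 37.8 × 0.813 = 7376 W
P_out = η·P_in = 0.739 × 7376 = 5451 W
= 5451/746 = 7.31 HP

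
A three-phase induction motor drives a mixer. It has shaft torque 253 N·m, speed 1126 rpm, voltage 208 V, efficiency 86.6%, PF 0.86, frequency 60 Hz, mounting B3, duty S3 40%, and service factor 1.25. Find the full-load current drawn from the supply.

ω = 2π×1126/60 = 117.9 rad/s; P_out = τω = 253 × 117.9 = 29829 W
P_in = P_out / η = 29829 / 0.866 = 34445 W
I_L = P_in / (√3·V_L·cosφ) = 34445 / (1.732 × 208 × 0.86) = 111 A

111 A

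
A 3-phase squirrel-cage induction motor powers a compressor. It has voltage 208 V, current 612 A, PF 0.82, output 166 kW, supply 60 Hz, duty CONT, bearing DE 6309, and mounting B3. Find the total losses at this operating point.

P_in = √3·V·I·cosφ = 1.732×208×612×0.82 = 180791 W
P_out = 166000 W
Losses = P_in − P_out = 180791 − 166000 = 14791 W

14.8 kW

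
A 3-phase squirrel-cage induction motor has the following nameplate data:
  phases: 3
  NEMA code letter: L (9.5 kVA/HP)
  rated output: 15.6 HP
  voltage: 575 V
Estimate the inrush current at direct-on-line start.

149 A

S_LR = 9.5 × 15.6 = 148.2 kVA
I_LR = S_LR/(√3·V_L) = 148200/(1.732×575) = 149 A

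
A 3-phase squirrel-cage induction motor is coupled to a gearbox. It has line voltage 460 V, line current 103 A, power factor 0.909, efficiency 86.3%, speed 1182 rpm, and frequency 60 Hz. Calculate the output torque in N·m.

520 N·m

P_in = √3·V·I·cosφ = 1.732 × 460 × 103 × 0.909 = 74595 W
P_out = η·P_in = 0.863 × 74595 = 64375 W
n = 1182 rpm
ω = 2π×1182/60 = 123.8 rad/s
τ = P_out/ω = 64375/123.8 = 520 N·m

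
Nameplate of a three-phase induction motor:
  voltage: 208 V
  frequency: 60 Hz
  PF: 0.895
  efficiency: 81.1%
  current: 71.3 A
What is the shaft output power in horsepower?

25 HP

P_in = √3·V·I·cosφ = 1.732 × 208 × 71.3 × 0.895 = 22989 W
P_out = η·P_in = 0.811 × 22989 = 18644 W
= 18644/746 = 25 HP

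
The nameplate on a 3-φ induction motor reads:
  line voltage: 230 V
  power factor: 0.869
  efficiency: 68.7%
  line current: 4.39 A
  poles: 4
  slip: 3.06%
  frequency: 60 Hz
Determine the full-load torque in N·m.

5.71 N·m

P_in = √3·V·I·cosφ = 1.732 × 230 × 4.39 × 0.869 = 1520 W
P_out = η·P_in = 0.687 × 1520 = 1044 W
n_s = 120×60/4 = 1800 rpm; n = 1800×(1−0.0306) = 1745 rpm
ω = 2π×1745/60 = 182.7 rad/s
τ = P_out/ω = 1044/182.7 = 5.71 N·m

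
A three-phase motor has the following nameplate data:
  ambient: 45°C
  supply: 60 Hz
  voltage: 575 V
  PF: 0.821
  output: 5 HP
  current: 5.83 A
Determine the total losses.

P_in = √3·V·I·cosφ = 1.732×575×5.83×0.821 = 4767 W
P_out = 5×746 = 3730 W
Losses = P_in − P_out = 4767 − 3730 = 1037 W

1.04 kW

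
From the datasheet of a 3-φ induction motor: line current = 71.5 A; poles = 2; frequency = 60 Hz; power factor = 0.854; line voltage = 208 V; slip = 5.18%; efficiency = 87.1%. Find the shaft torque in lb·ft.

P_in = √3·V·I·cosφ = 1.732 × 208 × 71.5 × 0.854 = 21998 W
P_out = η·P_in = 0.871 × 21998 = 19160 W
n_s = 120×60/2 = 3600 rpm; n = 3600×(1−0.0518) = 3414 rpm
ω = 2π×3414/60 = 357.5 rad/s
τ = P_out/ω = 19160/357.5 = 53.59 N·m
In lb·ft: 53.59/1.356 = 39.5 lb·ft

39.5 lb·ft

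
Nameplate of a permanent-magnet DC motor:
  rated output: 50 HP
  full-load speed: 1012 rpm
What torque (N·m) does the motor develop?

P_out = 50 × 746 = 37300 W
ω = 2π × 1012/60 = 106 rad/s
τ = P_out/ω = 37300/106 = 352 N·m

352 N·m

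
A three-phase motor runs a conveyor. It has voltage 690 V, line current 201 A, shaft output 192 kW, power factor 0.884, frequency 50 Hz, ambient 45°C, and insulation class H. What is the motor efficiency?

P_out = 192 kW = 192000 W
P_in = √3·V_L·I_L·cosφ = 1.732 × 690 × 201 × 0.884 = 212347 W
η = P_out / P_in = 192000 / 212347 = 0.904 = 90.4%

90.4 %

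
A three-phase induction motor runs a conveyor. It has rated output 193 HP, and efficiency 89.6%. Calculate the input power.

161 kW

P_out = 193 × 746 = 143978 W
P_in = P_out/η = 143978/0.896 = 160690 W = 161 kW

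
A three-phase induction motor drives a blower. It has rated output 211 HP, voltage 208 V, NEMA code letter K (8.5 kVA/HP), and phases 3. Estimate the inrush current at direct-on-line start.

S_LR = 8.5 × 211 = 1793.5 kVA
I_LR = S_LR/(√3·V_L) = 1793500/(1.732×208) = 4980 A

4980 A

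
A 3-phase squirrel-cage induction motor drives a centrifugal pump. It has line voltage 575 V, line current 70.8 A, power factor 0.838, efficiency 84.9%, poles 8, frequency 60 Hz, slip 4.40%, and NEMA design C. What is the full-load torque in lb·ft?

P_in = √3·V·I·cosφ = 1.732 × 575 × 70.8 × 0.838 = 59087 W
P_out = η·P_in = 0.849 × 59087 = 50165 W
n_s = 120×60/8 = 900 rpm; n = 900×(1−0.044) = 860 rpm
ω = 2π×860/60 = 90.06 rad/s
τ = P_out/ω = 50165/90.06 = 557 N·m
In lb·ft: 557/1.356 = 411 lb·ft

411 lb·ft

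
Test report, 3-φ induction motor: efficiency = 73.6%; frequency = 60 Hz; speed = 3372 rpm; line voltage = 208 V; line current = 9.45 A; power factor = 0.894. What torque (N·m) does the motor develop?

P_in = √3·V·I·cosφ = 1.732 × 208 × 9.45 × 0.894 = 3044 W
P_out = η·P_in = 0.736 × 3044 = 2240 W
n = 3372 rpm
ω = 2π×3372/60 = 353.1 rad/s
τ = P_out/ω = 2240/353.1 = 6.34 N·m

6.34 N·m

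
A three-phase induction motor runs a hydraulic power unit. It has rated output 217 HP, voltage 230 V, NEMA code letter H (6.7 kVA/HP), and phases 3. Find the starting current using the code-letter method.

3650 A

S_LR = 6.7 × 217 = 1453.9 kVA
I_LR = S_LR/(√3·V_L) = 1453900/(1.732×230) = 3650 A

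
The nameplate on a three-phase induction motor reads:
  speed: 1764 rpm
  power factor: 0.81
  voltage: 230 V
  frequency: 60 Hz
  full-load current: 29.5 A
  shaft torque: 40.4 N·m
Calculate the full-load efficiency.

78.4 %

ω = 2π × 1764/60 = 184.7 rad/s; P_out = τω = 40.4 × 184.7 = 7462 W
P_in = √3·V_L·I_L·cosφ = 1.732 × 230 × 29.5 × 0.81 = 9519 W
η = P_out / P_in = 7462 / 9519 = 0.784 = 78.4%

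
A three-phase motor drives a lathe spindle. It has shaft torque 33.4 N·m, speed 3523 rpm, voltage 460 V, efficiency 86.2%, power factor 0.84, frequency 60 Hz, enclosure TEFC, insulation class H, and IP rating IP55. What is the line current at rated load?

ω = 2π×3523/60 = 368.9 rad/s; P_out = τω = 33.4 × 368.9 = 12321 W
P_in = P_out / η = 12321 / 0.862 = 14294 W
I_L = P_in / (√3·V_L·cosφ) = 14294 / (1.732 × 460 × 0.84) = 21.4 A

21.4 A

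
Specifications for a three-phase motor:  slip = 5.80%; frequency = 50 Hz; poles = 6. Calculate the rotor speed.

n_s = 120f/p = 120×50/6 = 1000 rpm
n = n_s(1 − s) = 1000 × (1 − 0.058) = 942 rpm

942 rpm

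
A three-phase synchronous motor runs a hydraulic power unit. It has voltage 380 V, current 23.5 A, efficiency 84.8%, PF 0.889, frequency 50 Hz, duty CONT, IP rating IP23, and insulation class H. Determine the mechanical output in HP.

P_in = √3·V·I·cosφ = 1.732 × 380 × 23.5 × 0.889 = 13750 W
P_out = η·P_in = 0.848 × 13750 = 11660 W
= 11660/746 = 15.6 HP

15.6 HP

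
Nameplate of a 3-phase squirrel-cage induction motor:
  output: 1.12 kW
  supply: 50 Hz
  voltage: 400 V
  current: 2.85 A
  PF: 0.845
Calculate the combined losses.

P_in = √3·V·I·cosφ = 1.732×400×2.85×0.845 = 1668 W
P_out = 1120 W
Losses = P_in − P_out = 1668 − 1120 = 548 W

548 W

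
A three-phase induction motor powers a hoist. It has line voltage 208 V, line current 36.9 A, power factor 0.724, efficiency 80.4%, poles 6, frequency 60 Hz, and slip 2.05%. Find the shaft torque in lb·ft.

46.4 lb·ft

P_in = √3·V·I·cosφ = 1.732 × 208 × 36.9 × 0.724 = 9624 W
P_out = η·P_in = 0.804 × 9624 = 7738 W
n_s = 120×60/6 = 1200 rpm; n = 1200×(1−0.0205) = 1175 rpm
ω = 2π×1175/60 = 123 rad/s
τ = P_out/ω = 7738/123 = 62.91 N·m
In lb·ft: 62.91/1.356 = 46.4 lb·ft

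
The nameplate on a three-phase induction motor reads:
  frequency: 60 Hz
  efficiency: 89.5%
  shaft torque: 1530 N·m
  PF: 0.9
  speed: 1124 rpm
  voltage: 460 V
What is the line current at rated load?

281 A

ω = 2π×1124/60 = 117.7 rad/s; P_out = τω = 1530 × 117.7 = 180081 W
P_in = P_out / η = 180081 / 0.895 = 201208 W
I_L = P_in / (√3·V_L·cosφ) = 201208 / (1.732 × 460 × 0.9) = 281 A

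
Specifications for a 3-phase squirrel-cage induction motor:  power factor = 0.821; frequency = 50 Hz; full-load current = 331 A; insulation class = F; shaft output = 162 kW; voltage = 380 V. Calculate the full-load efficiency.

P_out = 162 kW = 162000 W
P_in = √3·V_L·I_L·cosφ = 1.732 × 380 × 331 × 0.821 = 178856 W
η = P_out / P_in = 162000 / 178856 = 0.906 = 90.6%

90.6 %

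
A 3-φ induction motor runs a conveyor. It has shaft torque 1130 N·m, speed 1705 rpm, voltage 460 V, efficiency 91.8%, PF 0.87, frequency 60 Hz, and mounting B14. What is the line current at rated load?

ω = 2π×1705/60 = 178.5 rad/s; P_out = τω = 1130 × 178.5 = 201705 W
P_in = P_out / η = 201705 / 0.918 = 219722 W
I_L = P_in / (√3·V_L·cosφ) = 219722 / (1.732 × 460 × 0.87) = 317 A

317 A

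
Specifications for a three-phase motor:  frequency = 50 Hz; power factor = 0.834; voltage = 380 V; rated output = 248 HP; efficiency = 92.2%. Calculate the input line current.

P_out = 248 × 746 = 185008 W
P_in = P_out / η = 185008 / 0.922 = 200659 W
I_L = P_in / (√3·V_L·cosφ) = 200659 / (1.732 × 380 × 0.834) = 366 A

366 A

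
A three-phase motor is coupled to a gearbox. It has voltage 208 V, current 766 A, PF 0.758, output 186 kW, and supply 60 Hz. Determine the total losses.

23.2 kW

P_in = √3·V·I·cosφ = 1.732×208×766×0.758 = 209175 W
P_out = 186000 W
Losses = P_in − P_out = 209175 − 186000 = 23175 W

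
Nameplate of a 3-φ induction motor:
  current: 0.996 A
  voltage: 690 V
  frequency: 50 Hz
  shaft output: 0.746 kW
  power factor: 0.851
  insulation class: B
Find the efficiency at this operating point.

P_out = 0.746 kW = 746 W
P_in = √3·V_L·I_L·cosφ = 1.732 × 690 × 0.996 × 0.851 = 1013 W
η = P_out / P_in = 746 / 1013 = 0.736 = 73.6%

73.6 %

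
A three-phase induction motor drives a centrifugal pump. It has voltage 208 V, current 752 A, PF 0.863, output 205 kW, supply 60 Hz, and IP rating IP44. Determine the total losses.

P_in = √3·V·I·cosφ = 1.732×208×752×0.863 = 233797 W
P_out = 205000 W
Losses = P_in − P_out = 233797 − 205000 = 28797 W

28800 W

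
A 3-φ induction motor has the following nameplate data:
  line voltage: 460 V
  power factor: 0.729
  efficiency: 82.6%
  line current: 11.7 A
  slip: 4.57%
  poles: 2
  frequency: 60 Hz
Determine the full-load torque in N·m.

15.6 N·m

P_in = √3·V·I·cosφ = 1.732 × 460 × 11.7 × 0.729 = 6795 W
P_out = η·P_in = 0.826 × 6795 = 5613 W
n_s = 120×60/2 = 3600 rpm; n = 3600×(1−0.0457) = 3435 rpm
ω = 2π×3435/60 = 359.7 rad/s
τ = P_out/ω = 5613/359.7 = 15.6 N·m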